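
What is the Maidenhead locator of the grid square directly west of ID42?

Longitude square 4; −1 → 3.
The latitude characters are unchanged.

ID32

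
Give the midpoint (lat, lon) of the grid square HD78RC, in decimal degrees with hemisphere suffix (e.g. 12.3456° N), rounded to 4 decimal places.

51.8958° S, 24.5417° W

Field H=7, D=3: +7·20° lon, +3·10° lat → SW at lon -40°, lat -60°.
Square 7, 8: +7·2° lon, +8·1° lat → SW at lon -26°, lat -52°.
Subsquare r=17, c=2: +17·0.0833333° lon, +2·0.0416667° lat → SW at lon -24.5833°, lat -51.9167°.
Cell spans 0.0833333° lon × 0.0416667° lat. Centre is SW corner plus half of each.
latitude 51.8958° S, longitude 24.5417° W.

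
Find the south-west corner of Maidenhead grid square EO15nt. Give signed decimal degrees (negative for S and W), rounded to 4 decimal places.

55.7917, -96.9167

Field E=4, O=14: +4·20° lon, +14·10° lat → SW at lon -100°, lat 50°.
Square 1, 5: +1·2° lon, +5·1° lat → SW at lon -98°, lat 55°.
Subsquare n=13, t=19: +13·0.0833333° lon, +19·0.0416667° lat → SW at lon -96.9167°, lat 55.7917°.
latitude 55.7917, longitude -96.9167.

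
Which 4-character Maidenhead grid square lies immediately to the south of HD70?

HC79

Latitude square 0; −1 → -1, wraps to 9, carry into field.
Latitude field D = 3; −1 → 2 = C.
The longitude characters are unchanged.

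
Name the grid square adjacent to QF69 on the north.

QG60

Latitude square 9; +1 → 10, wraps to 0, carry into field.
Latitude field F = 5; +1 → 6 = G.
The longitude characters are unchanged.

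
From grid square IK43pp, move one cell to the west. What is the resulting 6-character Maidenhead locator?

Longitude subsquare p = 15; −1 → 14 = o.
The latitude characters are unchanged.

IK43op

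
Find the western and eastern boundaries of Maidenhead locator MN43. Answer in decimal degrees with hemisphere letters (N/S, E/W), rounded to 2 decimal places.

68.00° E, 70.00° E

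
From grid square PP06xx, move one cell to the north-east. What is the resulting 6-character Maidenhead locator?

Longitude subsquare x = 23; +1 → 24, wraps to 0 = a, carry into square.
Longitude square 0; +1 → 1.
Latitude subsquare x = 23; +1 → 24, wraps to 0 = a, carry into square.
Latitude square 6; +1 → 7.

PP17aa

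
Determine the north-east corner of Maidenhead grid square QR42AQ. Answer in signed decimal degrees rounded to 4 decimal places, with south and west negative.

82.7083, 148.0833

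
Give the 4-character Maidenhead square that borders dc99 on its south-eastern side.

EC08

Longitude square 9; +1 → 10, wraps to 0, carry into field.
Longitude field D = 3; +1 → 4 = E.
Latitude square 9; −1 → 8.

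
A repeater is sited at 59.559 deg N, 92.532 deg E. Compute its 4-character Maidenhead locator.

Offset from 180°W / 90°S: lon 272.53°, lat 149.56°.
Field (20°×10°, letters A–R): lon ⌊272.53/20⌋ = 13 → N; lat ⌊149.56/10⌋ = 14 → O.
Square (2°×1°, digits 0–9): lon ⌊12.53/2⌋ = 6; lat ⌊9.56/1⌋ = 9.

NO69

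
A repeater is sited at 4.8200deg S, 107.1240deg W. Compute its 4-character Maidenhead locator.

DI65

Offset from 180°W / 90°S: lon 72.88°, lat 85.18°.
Field (20°×10°, letters A–R): 72.88/20 → 3 → D, 85.18/10 → 8 → I; chars DI.
Square (2°×1°, digits 0–9): 12.88/2 → 6, 5.18/1 → 5; chars 65.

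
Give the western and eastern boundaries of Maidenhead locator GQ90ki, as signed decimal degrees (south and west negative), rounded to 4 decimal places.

-41.1667, -41.0833

Field G=6, Q=16: +6·20° lon, +16·10° lat → SW at lon -60°, lat 70°.
Square 9, 0: +9·2° lon, +0·1° lat → SW at lon -42°, lat 70°.
Subsquare k=10, i=8: +10·0.0833333° lon, +8·0.0416667° lat → SW at lon -41.1667°, lat 70.3333°.
Cell spans 0.0833333° lon × 0.0416667° lat.
west -41.1667, east -41.0833.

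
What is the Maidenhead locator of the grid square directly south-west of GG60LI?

GG60kh

Longitude subsquare l = 11; −1 → 10 = k.
Latitude subsquare i = 8; −1 → 7 = h.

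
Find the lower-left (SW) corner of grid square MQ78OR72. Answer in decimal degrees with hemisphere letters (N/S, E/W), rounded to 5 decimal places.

78.71667° N, 75.22500° E

Field M=12, Q=16: +12·20° lon, +16·10° lat → SW at lon 60°, lat 70°.
Square 7, 8: +7·2° lon, +8·1° lat → SW at lon 74°, lat 78°.
Subsquare o=14, r=17: +14·0.0833333° lon, +17·0.0416667° lat → SW at lon 75.1667°, lat 78.7083°.
Extended square 7, 2: +7·0.00833333° lon, +2·0.00416667° lat → SW at lon 75.225°, lat 78.7167°.
latitude 78.71667° N, longitude 75.22500° E.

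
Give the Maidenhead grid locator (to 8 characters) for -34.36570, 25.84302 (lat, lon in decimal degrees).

KF25wp12

Shift to the Maidenhead origin (180°W, 90°S): lon 205.84302, lat 55.63430.
Field: lon ⌊205.84302/20⌋ = 10 → K; lat ⌊55.63430/10⌋ = 5 → F.
Square: lon ⌊5.84302/2⌋ = 2; lat ⌊5.63430/1⌋ = 5.
Subsquare: lon ⌊1.84302/0.0833333⌋ = 22 → w; lat ⌊0.63430/0.0416667⌋ = 15 → p.
Extended square: lon ⌊0.00969/0.00833333⌋ = 1; lat ⌊0.00930/0.00416667⌋ = 2.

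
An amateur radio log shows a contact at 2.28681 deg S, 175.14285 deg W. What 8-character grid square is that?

Add 180° to longitude and 90° to latitude: 4.85715, 87.71319.
Field (20°×10°, letters A–R): lon ⌊4.85715/20⌋ = 0 → A; lat ⌊87.71319/10⌋ = 8 → I.
Square (2°×1°, digits 0–9): lon ⌊4.85715/2⌋ = 2; lat ⌊7.71319/1⌋ = 7.
Subsquare (5′×2.5′, letters a–x): lon ⌊0.85715/0.0833333⌋ = 10 → k; lat ⌊0.71319/0.0416667⌋ = 17 → r.
Extended square (30″×15″, digits 0–9): lon ⌊0.02382/0.00833333⌋ = 2; lat ⌊0.00486/0.00416667⌋ = 1.

AI27kr21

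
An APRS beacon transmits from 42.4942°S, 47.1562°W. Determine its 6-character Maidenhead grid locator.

GE67km

Add 180° to longitude and 90° to latitude: 132.8438, 47.5058.
Field: 132.8438/20 → 6 → G, 47.5058/10 → 4 → E; chars GE.
Square: 12.8438/2 → 6, 7.5058/1 → 7; chars 67.
Subsquare: 0.8438/0.0833333 → 10 → k, 0.5058/0.0416667 → 12 → m; chars km.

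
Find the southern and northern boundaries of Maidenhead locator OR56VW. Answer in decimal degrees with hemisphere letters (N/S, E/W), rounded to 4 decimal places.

Field O=14, R=17: +14·20° lon, +17·10° lat → SW at lon 100°, lat 80°.
Square 5, 6: +5·2° lon, +6·1° lat → SW at lon 110°, lat 86°.
Subsquare v=21, w=22: +21·0.0833333° lon, +22·0.0416667° lat → SW at lon 111.75°, lat 86.9167°.
Cell spans 0.0833333° lon × 0.0416667° lat.
south 86.9167° N, north 86.9583° N.

86.9167° N, 86.9583° N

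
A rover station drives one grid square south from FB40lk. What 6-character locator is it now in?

Latitude subsquare k = 10; −1 → 9 = j.
The longitude characters are unchanged.

FB40lj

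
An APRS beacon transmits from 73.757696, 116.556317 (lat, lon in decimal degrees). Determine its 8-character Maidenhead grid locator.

Shift to the Maidenhead origin (180°W, 90°S): lon 296.55632, lat 163.75770.
Field: lon ⌊296.55632/20⌋ = 14 → O; lat ⌊163.75770/10⌋ = 16 → Q.
Square: lon ⌊16.55632/2⌋ = 8; lat ⌊3.75770/1⌋ = 3.
Subsquare: lon ⌊0.55632/0.0833333⌋ = 6 → g; lat ⌊0.75770/0.0416667⌋ = 18 → s.
Extended square: lon ⌊0.05632/0.00833333⌋ = 6; lat ⌊0.00770/0.00416667⌋ = 1.

OQ83gs61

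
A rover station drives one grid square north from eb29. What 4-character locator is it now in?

EC20

Latitude square 9; +1 → 10, wraps to 0, carry into field.
Latitude field B = 1; +1 → 2 = C.
The longitude characters are unchanged.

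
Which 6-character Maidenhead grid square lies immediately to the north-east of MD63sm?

MD63tn

Longitude subsquare s = 18; +1 → 19 = t.
Latitude subsquare m = 12; +1 → 13 = n.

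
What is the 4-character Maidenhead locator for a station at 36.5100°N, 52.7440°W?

GM36

Offset from 180°W / 90°S: lon 127.26°, lat 126.51°.
Field: 127.26/20 → 6 → G, 126.51/10 → 12 → M; chars GM.
Square: 7.26/2 → 3, 6.51/1 → 6; chars 36.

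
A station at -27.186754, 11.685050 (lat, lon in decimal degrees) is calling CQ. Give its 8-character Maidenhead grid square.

JG52ut25

Shift to the Maidenhead origin (180°W, 90°S): lon 191.68505, lat 62.81325.
Field: lon ⌊191.68505/20⌋ = 9 → J; lat ⌊62.81325/10⌋ = 6 → G.
Square: lon ⌊11.68505/2⌋ = 5; lat ⌊2.81325/1⌋ = 2.
Subsquare: lon ⌊1.68505/0.0833333⌋ = 20 → u; lat ⌊0.81325/0.0416667⌋ = 19 → t.
Extended square: lon ⌊0.01838/0.00833333⌋ = 2; lat ⌊0.02158/0.00416667⌋ = 5.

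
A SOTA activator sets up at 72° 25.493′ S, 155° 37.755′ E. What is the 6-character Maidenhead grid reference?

QB77tn

Shift to the Maidenhead origin (180°W, 90°S): lon 335.6293, lat 17.5751.
Field: 335.6293/20 → 16 → Q, 17.5751/10 → 1 → B; chars QB.
Square: 15.6293/2 → 7, 7.5751/1 → 7; chars 77.
Subsquare: 1.6293/0.0833333 → 19 → t, 0.5751/0.0416667 → 13 → n; chars tn.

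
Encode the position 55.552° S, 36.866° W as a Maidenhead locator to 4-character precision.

Offset from 180°W / 90°S: lon 143.13°, lat 34.45°.
Field (20°×10°, letters A–R): lon ⌊143.13/20⌋ = 7 → H; lat ⌊34.45/10⌋ = 3 → D.
Square (2°×1°, digits 0–9): lon ⌊3.13/2⌋ = 1; lat ⌊4.45/1⌋ = 4.

HD14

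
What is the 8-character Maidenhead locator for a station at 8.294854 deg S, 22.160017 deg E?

Shift to the Maidenhead origin (180°W, 90°S): lon 202.16002, lat 81.70515.
Field (20°×10°, letters A–R): 202.16002/20 → 10 → K, 81.70515/10 → 8 → I; chars KI.
Square (2°×1°, digits 0–9): 2.16002/2 → 1, 1.70515/1 → 1; chars 11.
Subsquare (5′×2.5′, letters a–x): 0.16002/0.0833333 → 1 → b, 0.70515/0.0416667 → 16 → q; chars bq.
Extended square (30″×15″, digits 0–9): 0.07668/0.00833333 → 9, 0.03848/0.00416667 → 9; chars 99.

KI11bq99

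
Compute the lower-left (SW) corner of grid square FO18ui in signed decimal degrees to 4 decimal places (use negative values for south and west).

58.3333, -76.3333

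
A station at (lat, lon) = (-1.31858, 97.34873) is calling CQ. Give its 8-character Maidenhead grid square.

NI88qq13

Add 180° to longitude and 90° to latitude: 277.34873, 88.68142.
Field: lon ⌊277.34873/20⌋ = 13 → N; lat ⌊88.68142/10⌋ = 8 → I.
Square: lon ⌊17.34873/2⌋ = 8; lat ⌊8.68142/1⌋ = 8.
Subsquare: lon ⌊1.34873/0.0833333⌋ = 16 → q; lat ⌊0.68142/0.0416667⌋ = 16 → q.
Extended square: lon ⌊0.01540/0.00833333⌋ = 1; lat ⌊0.01475/0.00416667⌋ = 3.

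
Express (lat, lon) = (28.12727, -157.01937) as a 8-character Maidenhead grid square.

Add 180° to longitude and 90° to latitude: 22.98063, 118.12727.
Field: 22.98063/20 → 1 → B, 118.12727/10 → 11 → L; chars BL.
Square: 2.98063/2 → 1, 8.12727/1 → 8; chars 18.
Subsquare: 0.98063/0.0833333 → 11 → l, 0.12727/0.0416667 → 3 → d; chars ld.
Extended square: 0.06396/0.00833333 → 7, 0.00227/0.00416667 → 0; chars 70.

BL18ld70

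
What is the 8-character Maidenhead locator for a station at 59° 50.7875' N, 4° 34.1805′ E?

JO29gu83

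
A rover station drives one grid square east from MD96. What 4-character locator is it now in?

ND06

Longitude square 9; +1 → 10, wraps to 0, carry into field.
Longitude field M = 12; +1 → 13 = N.
The latitude characters are unchanged.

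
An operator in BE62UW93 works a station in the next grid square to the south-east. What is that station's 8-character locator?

BE62vw02

Longitude extended square 9; +1 → 10, wraps to 0, carry into subsquare.
Longitude subsquare u = 20; +1 → 21 = v.
Latitude extended square 3; −1 → 2.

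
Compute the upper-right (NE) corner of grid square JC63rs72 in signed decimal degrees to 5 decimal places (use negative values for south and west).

-66.23750, 13.48333

Field J=9, C=2: +9·20° lon, +2·10° lat → SW at lon 0°, lat -70°.
Square 6, 3: +6·2° lon, +3·1° lat → SW at lon 12°, lat -67°.
Subsquare r=17, s=18: +17·0.0833333° lon, +18·0.0416667° lat → SW at lon 13.4167°, lat -66.25°.
Extended square 7, 2: +7·0.00833333° lon, +2·0.00416667° lat → SW at lon 13.475°, lat -66.2417°.
Cell spans 0.00833333° lon × 0.00416667° lat. NE corner is SW corner plus one full cell.
latitude -66.23750, longitude 13.48333.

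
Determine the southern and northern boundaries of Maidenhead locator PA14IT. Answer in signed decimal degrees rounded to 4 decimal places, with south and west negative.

Field P=15, A=0: +15·20° lon, +0·10° lat → SW at lon 120°, lat -90°.
Square 1, 4: +1·2° lon, +4·1° lat → SW at lon 122°, lat -86°.
Subsquare i=8, t=19: +8·0.0833333° lon, +19·0.0416667° lat → SW at lon 122.667°, lat -85.2083°.
Cell spans 0.0833333° lon × 0.0416667° lat.
south -85.2083, north -85.1667.

-85.2083, -85.1667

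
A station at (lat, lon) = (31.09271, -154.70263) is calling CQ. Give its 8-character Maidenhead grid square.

Add 180° to longitude and 90° to latitude: 25.29737, 121.09271.
Field: lon ⌊25.29737/20⌋ = 1 → B; lat ⌊121.09271/10⌋ = 12 → M.
Square: lon ⌊5.29737/2⌋ = 2; lat ⌊1.09271/1⌋ = 1.
Subsquare: lon ⌊1.29737/0.0833333⌋ = 15 → p; lat ⌊0.09271/0.0416667⌋ = 2 → c.
Extended square: lon ⌊0.04737/0.00833333⌋ = 5; lat ⌊0.00938/0.00416667⌋ = 2.

BM21pc52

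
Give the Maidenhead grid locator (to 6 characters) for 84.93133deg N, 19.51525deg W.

Shift to the Maidenhead origin (180°W, 90°S): lon 160.4847, lat 174.9313.
Field: 160.4847/20 → 8 → I, 174.9313/10 → 17 → R; chars IR.
Square: 0.4847/2 → 0, 4.9313/1 → 4; chars 04.
Subsquare: 0.4847/0.0833333 → 5 → f, 0.9313/0.0416667 → 22 → w; chars fw.

IR04fw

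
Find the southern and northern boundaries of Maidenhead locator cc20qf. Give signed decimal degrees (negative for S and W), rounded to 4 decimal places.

Field C=2, C=2: +2·20° lon, +2·10° lat → SW at lon -140°, lat -70°.
Square 2, 0: +2·2° lon, +0·1° lat → SW at lon -136°, lat -70°.
Subsquare q=16, f=5: +16·0.0833333° lon, +5·0.0416667° lat → SW at lon -134.667°, lat -69.7917°.
Cell spans 0.0833333° lon × 0.0416667° lat.
south -69.7917, north -69.7500.

-69.7917, -69.7500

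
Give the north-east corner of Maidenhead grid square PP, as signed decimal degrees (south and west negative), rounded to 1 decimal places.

70.0, 140.0

Field P=15, P=15: +15·20° lon, +15·10° lat → SW at lon 120°, lat 60°.
Cell spans 20° lon × 10° lat. NE corner is SW corner plus one full cell.
latitude 70.0, longitude 140.0.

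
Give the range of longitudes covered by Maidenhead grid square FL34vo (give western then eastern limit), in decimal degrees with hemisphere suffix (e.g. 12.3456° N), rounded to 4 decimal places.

Field F=5, L=11: +5·20° lon, +11·10° lat → SW at lon -80°, lat 20°.
Square 3, 4: +3·2° lon, +4·1° lat → SW at lon -74°, lat 24°.
Subsquare v=21, o=14: +21·0.0833333° lon, +14·0.0416667° lat → SW at lon -72.25°, lat 24.5833°.
Cell spans 0.0833333° lon × 0.0416667° lat.
west 72.2500° W, east 72.1667° W.

72.2500° W, 72.1667° W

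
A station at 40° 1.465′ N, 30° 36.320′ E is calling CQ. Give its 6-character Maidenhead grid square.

KN50ha

Shift to the Maidenhead origin (180°W, 90°S): lon 210.6053, lat 130.0244.
Field (20°×10°, letters A–R): 210.6053/20 → 10 → K, 130.0244/10 → 13 → N; chars KN.
Square (2°×1°, digits 0–9): 10.6053/2 → 5, 0.0244/1 → 0; chars 50.
Subsquare (5′×2.5′, letters a–x): 0.6053/0.0833333 → 7 → h, 0.0244/0.0416667 → 0 → a; chars ha.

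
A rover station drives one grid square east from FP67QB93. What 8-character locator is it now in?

Longitude extended square 9; +1 → 10, wraps to 0, carry into subsquare.
Longitude subsquare q = 16; +1 → 17 = r.
The latitude characters are unchanged.

FP67rb03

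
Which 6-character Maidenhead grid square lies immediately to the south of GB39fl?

GB39fk

Latitude subsquare l = 11; −1 → 10 = k.
The longitude characters are unchanged.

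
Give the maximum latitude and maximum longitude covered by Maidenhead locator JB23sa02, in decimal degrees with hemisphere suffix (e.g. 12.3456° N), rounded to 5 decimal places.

Field J=9, B=1: +9·20° lon, +1·10° lat → SW at lon 0°, lat -80°.
Square 2, 3: +2·2° lon, +3·1° lat → SW at lon 4°, lat -77°.
Subsquare s=18, a=0: +18·0.0833333° lon, +0·0.0416667° lat → SW at lon 5.5°, lat -77°.
Extended square 0, 2: +0·0.00833333° lon, +2·0.00416667° lat → SW at lon 5.5°, lat -76.9917°.
Cell spans 0.00833333° lon × 0.00416667° lat. NE corner is SW corner plus one full cell.
latitude 76.98750° S, longitude 5.50833° E.

76.98750° S, 5.50833° E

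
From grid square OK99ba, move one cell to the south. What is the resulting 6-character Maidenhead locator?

OK98bx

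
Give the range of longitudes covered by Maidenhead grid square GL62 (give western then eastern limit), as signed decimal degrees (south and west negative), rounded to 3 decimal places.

Field G=6, L=11: +6·20° lon, +11·10° lat → SW at lon -60°, lat 20°.
Square 6, 2: +6·2° lon, +2·1° lat → SW at lon -48°, lat 22°.
Cell spans 2° lon × 1° lat.
west -48.000, east -46.000.

-48.000, -46.000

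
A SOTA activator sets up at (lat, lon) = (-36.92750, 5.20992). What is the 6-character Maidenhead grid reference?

JF23ob

Add 180° to longitude and 90° to latitude: 185.2099, 53.0725.
Field: 185.2099/20 → 9 → J, 53.0725/10 → 5 → F; chars JF.
Square: 5.2099/2 → 2, 3.0725/1 → 3; chars 23.
Subsquare: 1.2099/0.0833333 → 14 → o, 0.0725/0.0416667 → 1 → b; chars ob.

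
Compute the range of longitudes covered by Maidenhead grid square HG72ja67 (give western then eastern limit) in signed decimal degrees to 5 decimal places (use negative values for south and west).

-25.20000, -25.19167

Field H=7, G=6: +7·20° lon, +6·10° lat → SW at lon -40°, lat -30°.
Square 7, 2: +7·2° lon, +2·1° lat → SW at lon -26°, lat -28°.
Subsquare j=9, a=0: +9·0.0833333° lon, +0·0.0416667° lat → SW at lon -25.25°, lat -28°.
Extended square 6, 7: +6·0.00833333° lon, +7·0.00416667° lat → SW at lon -25.2°, lat -27.9708°.
Cell spans 0.00833333° lon × 0.00416667° lat.
west -25.20000, east -25.19167.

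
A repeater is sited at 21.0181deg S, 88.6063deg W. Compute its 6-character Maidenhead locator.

EG58qx

Shift to the Maidenhead origin (180°W, 90°S): lon 91.3937, lat 68.9819.
Field: lon ⌊91.3937/20⌋ = 4 → E; lat ⌊68.9819/10⌋ = 6 → G.
Square: lon ⌊11.3937/2⌋ = 5; lat ⌊8.9819/1⌋ = 8.
Subsquare: lon ⌊1.3937/0.0833333⌋ = 16 → q; lat ⌊0.9819/0.0416667⌋ = 23 → x.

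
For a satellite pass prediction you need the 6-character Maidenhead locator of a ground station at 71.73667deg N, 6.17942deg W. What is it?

IQ61vr

Shift to the Maidenhead origin (180°W, 90°S): lon 173.8206, lat 161.7367.
Field: 173.8206/20 → 8 → I, 161.7367/10 → 16 → Q; chars IQ.
Square: 13.8206/2 → 6, 1.7367/1 → 1; chars 61.
Subsquare: 1.8206/0.0833333 → 21 → v, 0.7367/0.0416667 → 17 → r; chars vr.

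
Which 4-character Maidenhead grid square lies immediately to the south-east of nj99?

Longitude square 9; +1 → 10, wraps to 0, carry into field.
Longitude field N = 13; +1 → 14 = O.
Latitude square 9; −1 → 8.

OJ08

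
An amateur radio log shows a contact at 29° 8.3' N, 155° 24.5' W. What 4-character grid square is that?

Add 180° to longitude and 90° to latitude: 24.59, 119.14.
Field: lon ⌊24.59/20⌋ = 1 → B; lat ⌊119.14/10⌋ = 11 → L.
Square: lon ⌊4.59/2⌋ = 2; lat ⌊9.14/1⌋ = 9.

BL29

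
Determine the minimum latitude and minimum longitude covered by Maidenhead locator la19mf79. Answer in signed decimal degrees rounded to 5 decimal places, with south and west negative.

-80.75417, 43.05833

Field L=11, A=0: +11·20° lon, +0·10° lat → SW at lon 40°, lat -90°.
Square 1, 9: +1·2° lon, +9·1° lat → SW at lon 42°, lat -81°.
Subsquare m=12, f=5: +12·0.0833333° lon, +5·0.0416667° lat → SW at lon 43°, lat -80.7917°.
Extended square 7, 9: +7·0.00833333° lon, +9·0.00416667° lat → SW at lon 43.0583°, lat -80.7542°.
latitude -80.75417, longitude 43.05833.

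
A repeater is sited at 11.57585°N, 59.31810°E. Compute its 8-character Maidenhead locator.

Shift to the Maidenhead origin (180°W, 90°S): lon 239.31810, lat 101.57585.
Field: lon ⌊239.31810/20⌋ = 11 → L; lat ⌊101.57585/10⌋ = 10 → K.
Square: lon ⌊19.31810/2⌋ = 9; lat ⌊1.57585/1⌋ = 1.
Subsquare: lon ⌊1.31810/0.0833333⌋ = 15 → p; lat ⌊0.57585/0.0416667⌋ = 13 → n.
Extended square: lon ⌊0.06810/0.00833333⌋ = 8; lat ⌊0.03418/0.00416667⌋ = 8.

LK91pn88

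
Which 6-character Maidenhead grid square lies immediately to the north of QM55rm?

QM55rn

Latitude subsquare m = 12; +1 → 13 = n.
The longitude characters are unchanged.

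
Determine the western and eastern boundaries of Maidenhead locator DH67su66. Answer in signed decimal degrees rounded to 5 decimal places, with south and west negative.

-106.45000, -106.44167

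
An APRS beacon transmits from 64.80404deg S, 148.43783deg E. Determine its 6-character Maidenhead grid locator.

Add 180° to longitude and 90° to latitude: 328.4378, 25.1960.
Field: 328.4378/20 → 16 → Q, 25.1960/10 → 2 → C; chars QC.
Square: 8.4378/2 → 4, 5.1960/1 → 5; chars 45.
Subsquare: 0.4378/0.0833333 → 5 → f, 0.1960/0.0416667 → 4 → e; chars fe.

QC45fe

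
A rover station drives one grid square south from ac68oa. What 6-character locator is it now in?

Latitude subsquare a = 0; −1 → -1, wraps to 23 = x, carry into square.
Latitude square 8; −1 → 7.
The longitude characters are unchanged.

AC67ox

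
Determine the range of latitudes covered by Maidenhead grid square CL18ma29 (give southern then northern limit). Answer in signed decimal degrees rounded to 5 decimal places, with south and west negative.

Field C=2, L=11: +2·20° lon, +11·10° lat → SW at lon -140°, lat 20°.
Square 1, 8: +1·2° lon, +8·1° lat → SW at lon -138°, lat 28°.
Subsquare m=12, a=0: +12·0.0833333° lon, +0·0.0416667° lat → SW at lon -137°, lat 28°.
Extended square 2, 9: +2·0.00833333° lon, +9·0.00416667° lat → SW at lon -136.983°, lat 28.0375°.
Cell spans 0.00833333° lon × 0.00416667° lat.
south 28.03750, north 28.04167.

28.03750, 28.04167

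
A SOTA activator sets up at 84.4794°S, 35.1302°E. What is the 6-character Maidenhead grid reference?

Offset from 180°W / 90°S: lon 215.1302°, lat 5.5206°.
Field: 215.1302/20 → 10 → K, 5.5206/10 → 0 → A; chars KA.
Square: 15.1302/2 → 7, 5.5206/1 → 5; chars 75.
Subsquare: 1.1302/0.0833333 → 13 → n, 0.5206/0.0416667 → 12 → m; chars nm.

KA75nm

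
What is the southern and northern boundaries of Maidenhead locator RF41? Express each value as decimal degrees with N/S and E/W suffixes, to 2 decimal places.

Field R=17, F=5: +17·20° lon, +5·10° lat → SW at lon 160°, lat -40°.
Square 4, 1: +4·2° lon, +1·1° lat → SW at lon 168°, lat -39°.
Cell spans 2° lon × 1° lat.
south 39.00° S, north 38.00° S.

39.00° S, 38.00° S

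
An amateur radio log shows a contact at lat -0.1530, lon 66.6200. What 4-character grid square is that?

MI39

Add 180° to longitude and 90° to latitude: 246.62, 89.85.
Field: 246.62/20 → 12 → M, 89.85/10 → 8 → I; chars MI.
Square: 6.62/2 → 3, 9.85/1 → 9; chars 39.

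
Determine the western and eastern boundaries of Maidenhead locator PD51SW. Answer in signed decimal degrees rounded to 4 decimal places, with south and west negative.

131.5000, 131.5833

Field P=15, D=3: +15·20° lon, +3·10° lat → SW at lon 120°, lat -60°.
Square 5, 1: +5·2° lon, +1·1° lat → SW at lon 130°, lat -59°.
Subsquare s=18, w=22: +18·0.0833333° lon, +22·0.0416667° lat → SW at lon 131.5°, lat -58.0833°.
Cell spans 0.0833333° lon × 0.0416667° lat.
west 131.5000, east 131.5833.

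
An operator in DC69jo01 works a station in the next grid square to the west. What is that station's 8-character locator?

DC69io91

Longitude extended square 0; −1 → -1, wraps to 9, carry into subsquare.
Longitude subsquare j = 9; −1 → 8 = i.
The latitude characters are unchanged.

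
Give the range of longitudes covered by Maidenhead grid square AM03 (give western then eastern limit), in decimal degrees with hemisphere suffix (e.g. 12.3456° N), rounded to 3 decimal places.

180.000° W, 178.000° W

Field A=0, M=12: +0·20° lon, +12·10° lat → SW at lon -180°, lat 30°.
Square 0, 3: +0·2° lon, +3·1° lat → SW at lon -180°, lat 33°.
Cell spans 2° lon × 1° lat.
west 180.000° W, east 178.000° W.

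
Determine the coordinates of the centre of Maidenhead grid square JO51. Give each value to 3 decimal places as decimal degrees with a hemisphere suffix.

Field J=9, O=14: +9·20° lon, +14·10° lat → SW at lon 0°, lat 50°.
Square 5, 1: +5·2° lon, +1·1° lat → SW at lon 10°, lat 51°.
Cell spans 2° lon × 1° lat. Centre is SW corner plus half of each.
latitude 51.500° N, longitude 11.000° E.

51.500° N, 11.000° E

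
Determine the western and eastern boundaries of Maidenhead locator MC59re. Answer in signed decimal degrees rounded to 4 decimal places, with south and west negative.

71.4167, 71.5000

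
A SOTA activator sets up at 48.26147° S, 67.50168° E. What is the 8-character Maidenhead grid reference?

ME31sr07

Shift to the Maidenhead origin (180°W, 90°S): lon 247.50168, lat 41.73853.
Field (20°×10°, letters A–R): 247.50168/20 → 12 → M, 41.73853/10 → 4 → E; chars ME.
Square (2°×1°, digits 0–9): 7.50168/2 → 3, 1.73853/1 → 1; chars 31.
Subsquare (5′×2.5′, letters a–x): 1.50168/0.0833333 → 18 → s, 0.73853/0.0416667 → 17 → r; chars sr.
Extended square (30″×15″, digits 0–9): 0.00168/0.00833333 → 0, 0.03020/0.00416667 → 7; chars 07.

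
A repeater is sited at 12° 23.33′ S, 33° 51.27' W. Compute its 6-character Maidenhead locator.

HH37bo

Offset from 180°W / 90°S: lon 146.1455°, lat 77.6112°.
Field (20°×10°, letters A–R): lon ⌊146.1455/20⌋ = 7 → H; lat ⌊77.6112/10⌋ = 7 → H.
Square (2°×1°, digits 0–9): lon ⌊6.1455/2⌋ = 3; lat ⌊7.6112/1⌋ = 7.
Subsquare (5′×2.5′, letters a–x): lon ⌊0.1455/0.0833333⌋ = 1 → b; lat ⌊0.6112/0.0416667⌋ = 14 → o.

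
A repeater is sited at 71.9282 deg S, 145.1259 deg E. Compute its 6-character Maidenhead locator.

Shift to the Maidenhead origin (180°W, 90°S): lon 325.1259, lat 18.0718.
Field: lon ⌊325.1259/20⌋ = 16 → Q; lat ⌊18.0718/10⌋ = 1 → B.
Square: lon ⌊5.1259/2⌋ = 2; lat ⌊8.0718/1⌋ = 8.
Subsquare: lon ⌊1.1259/0.0833333⌋ = 13 → n; lat ⌊0.0718/0.0416667⌋ = 1 → b.

QB28nb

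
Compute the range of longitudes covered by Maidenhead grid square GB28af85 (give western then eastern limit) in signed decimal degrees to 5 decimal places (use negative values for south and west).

Field G=6, B=1: +6·20° lon, +1·10° lat → SW at lon -60°, lat -80°.
Square 2, 8: +2·2° lon, +8·1° lat → SW at lon -56°, lat -72°.
Subsquare a=0, f=5: +0·0.0833333° lon, +5·0.0416667° lat → SW at lon -56°, lat -71.7917°.
Extended square 8, 5: +8·0.00833333° lon, +5·0.00416667° lat → SW at lon -55.9333°, lat -71.7708°.
Cell spans 0.00833333° lon × 0.00416667° lat.
west -55.93333, east -55.92500.

-55.93333, -55.92500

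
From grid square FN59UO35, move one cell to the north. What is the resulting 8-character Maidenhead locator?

Latitude extended square 5; +1 → 6.
The longitude characters are unchanged.

FN59uo36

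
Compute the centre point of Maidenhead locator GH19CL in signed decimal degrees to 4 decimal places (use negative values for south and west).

-10.5208, -57.7917

Field G=6, H=7: +6·20° lon, +7·10° lat → SW at lon -60°, lat -20°.
Square 1, 9: +1·2° lon, +9·1° lat → SW at lon -58°, lat -11°.
Subsquare c=2, l=11: +2·0.0833333° lon, +11·0.0416667° lat → SW at lon -57.8333°, lat -10.5417°.
Cell spans 0.0833333° lon × 0.0416667° lat. Centre is SW corner plus half of each.
latitude -10.5208, longitude -57.7917.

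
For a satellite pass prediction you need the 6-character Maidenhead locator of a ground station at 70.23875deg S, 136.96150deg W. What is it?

Shift to the Maidenhead origin (180°W, 90°S): lon 43.0385, lat 19.7613.
Field: 43.0385/20 → 2 → C, 19.7613/10 → 1 → B; chars CB.
Square: 3.0385/2 → 1, 9.7613/1 → 9; chars 19.
Subsquare: 1.0385/0.0833333 → 12 → m, 0.7613/0.0416667 → 18 → s; chars ms.

CB19ms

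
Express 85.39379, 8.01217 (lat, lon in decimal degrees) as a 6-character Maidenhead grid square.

JR45aj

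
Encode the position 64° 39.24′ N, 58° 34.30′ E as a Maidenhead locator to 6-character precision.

LP94gp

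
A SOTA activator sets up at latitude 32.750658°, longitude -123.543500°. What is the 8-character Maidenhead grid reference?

CM82fs40

Shift to the Maidenhead origin (180°W, 90°S): lon 56.45650, lat 122.75066.
Field: lon ⌊56.45650/20⌋ = 2 → C; lat ⌊122.75066/10⌋ = 12 → M.
Square: lon ⌊16.45650/2⌋ = 8; lat ⌊2.75066/1⌋ = 2.
Subsquare: lon ⌊0.45650/0.0833333⌋ = 5 → f; lat ⌊0.75066/0.0416667⌋ = 18 → s.
Extended square: lon ⌊0.03983/0.00833333⌋ = 4; lat ⌊0.00066/0.00416667⌋ = 0.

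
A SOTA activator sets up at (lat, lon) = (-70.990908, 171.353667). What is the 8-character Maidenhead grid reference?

RB59qa22

Add 180° to longitude and 90° to latitude: 351.35367, 19.00909.
Field: lon ⌊351.35367/20⌋ = 17 → R; lat ⌊19.00909/10⌋ = 1 → B.
Square: lon ⌊11.35367/2⌋ = 5; lat ⌊9.00909/1⌋ = 9.
Subsquare: lon ⌊1.35367/0.0833333⌋ = 16 → q; lat ⌊0.00909/0.0416667⌋ = 0 → a.
Extended square: lon ⌊0.02033/0.00833333⌋ = 2; lat ⌊0.00909/0.00416667⌋ = 2.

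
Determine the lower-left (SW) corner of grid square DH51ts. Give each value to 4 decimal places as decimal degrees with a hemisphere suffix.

Field D=3, H=7: +3·20° lon, +7·10° lat → SW at lon -120°, lat -20°.
Square 5, 1: +5·2° lon, +1·1° lat → SW at lon -110°, lat -19°.
Subsquare t=19, s=18: +19·0.0833333° lon, +18·0.0416667° lat → SW at lon -108.417°, lat -18.25°.
latitude 18.2500° S, longitude 108.4167° W.

18.2500° S, 108.4167° W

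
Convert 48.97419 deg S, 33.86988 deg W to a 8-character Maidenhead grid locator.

Offset from 180°W / 90°S: lon 146.13012°, lat 41.02581°.
Field: lon ⌊146.13012/20⌋ = 7 → H; lat ⌊41.02581/10⌋ = 4 → E.
Square: lon ⌊6.13012/2⌋ = 3; lat ⌊1.02581/1⌋ = 1.
Subsquare: lon ⌊0.13012/0.0833333⌋ = 1 → b; lat ⌊0.02581/0.0416667⌋ = 0 → a.
Extended square: lon ⌊0.04679/0.00833333⌋ = 5; lat ⌊0.02581/0.00416667⌋ = 6.

HE31ba56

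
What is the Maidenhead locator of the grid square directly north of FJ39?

FK30

Latitude square 9; +1 → 10, wraps to 0, carry into field.
Latitude field J = 9; +1 → 10 = K.
The longitude characters are unchanged.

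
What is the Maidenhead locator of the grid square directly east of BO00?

Longitude square 0; +1 → 1.
The latitude characters are unchanged.

BO10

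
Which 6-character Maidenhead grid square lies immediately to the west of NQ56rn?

NQ56qn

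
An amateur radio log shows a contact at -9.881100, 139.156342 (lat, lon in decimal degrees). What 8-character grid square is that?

PI90nc88

Add 180° to longitude and 90° to latitude: 319.15634, 80.11890.
Field: lon ⌊319.15634/20⌋ = 15 → P; lat ⌊80.11890/10⌋ = 8 → I.
Square: lon ⌊19.15634/2⌋ = 9; lat ⌊0.11890/1⌋ = 0.
Subsquare: lon ⌊1.15634/0.0833333⌋ = 13 → n; lat ⌊0.11890/0.0416667⌋ = 2 → c.
Extended square: lon ⌊0.07301/0.00833333⌋ = 8; lat ⌊0.03557/0.00416667⌋ = 8.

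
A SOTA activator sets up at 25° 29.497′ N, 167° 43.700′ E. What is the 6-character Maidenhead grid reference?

RL35ul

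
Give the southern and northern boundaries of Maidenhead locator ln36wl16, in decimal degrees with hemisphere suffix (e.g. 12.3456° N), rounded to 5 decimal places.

Field L=11, N=13: +11·20° lon, +13·10° lat → SW at lon 40°, lat 40°.
Square 3, 6: +3·2° lon, +6·1° lat → SW at lon 46°, lat 46°.
Subsquare w=22, l=11: +22·0.0833333° lon, +11·0.0416667° lat → SW at lon 47.8333°, lat 46.4583°.
Extended square 1, 6: +1·0.00833333° lon, +6·0.00416667° lat → SW at lon 47.8417°, lat 46.4833°.
Cell spans 0.00833333° lon × 0.00416667° lat.
south 46.48333° N, north 46.48750° N.

46.48333° N, 46.48750° N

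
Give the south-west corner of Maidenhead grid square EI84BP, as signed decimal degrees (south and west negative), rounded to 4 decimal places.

-5.3750, -83.9167

Field E=4, I=8: +4·20° lon, +8·10° lat → SW at lon -100°, lat -10°.
Square 8, 4: +8·2° lon, +4·1° lat → SW at lon -84°, lat -6°.
Subsquare b=1, p=15: +1·0.0833333° lon, +15·0.0416667° lat → SW at lon -83.9167°, lat -5.375°.
latitude -5.3750, longitude -83.9167.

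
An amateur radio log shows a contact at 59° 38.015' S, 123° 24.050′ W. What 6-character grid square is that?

Shift to the Maidenhead origin (180°W, 90°S): lon 56.5992, lat 30.3664.
Field: lon ⌊56.5992/20⌋ = 2 → C; lat ⌊30.3664/10⌋ = 3 → D.
Square: lon ⌊16.5992/2⌋ = 8; lat ⌊0.3664/1⌋ = 0.
Subsquare: lon ⌊0.5992/0.0833333⌋ = 7 → h; lat ⌊0.3664/0.0416667⌋ = 8 → i.

CD80hi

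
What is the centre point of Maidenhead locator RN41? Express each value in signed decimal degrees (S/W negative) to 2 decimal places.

41.50, 169.00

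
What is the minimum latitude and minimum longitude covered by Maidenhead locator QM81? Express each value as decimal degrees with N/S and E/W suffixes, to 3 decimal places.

Field Q=16, M=12: +16·20° lon, +12·10° lat → SW at lon 140°, lat 30°.
Square 8, 1: +8·2° lon, +1·1° lat → SW at lon 156°, lat 31°.
latitude 31.000° N, longitude 156.000° E.

31.000° N, 156.000° E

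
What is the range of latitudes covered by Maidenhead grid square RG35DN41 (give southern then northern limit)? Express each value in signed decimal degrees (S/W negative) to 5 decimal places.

-24.45417, -24.45000

Field R=17, G=6: +17·20° lon, +6·10° lat → SW at lon 160°, lat -30°.
Square 3, 5: +3·2° lon, +5·1° lat → SW at lon 166°, lat -25°.
Subsquare d=3, n=13: +3·0.0833333° lon, +13·0.0416667° lat → SW at lon 166.25°, lat -24.4583°.
Extended square 4, 1: +4·0.00833333° lon, +1·0.00416667° lat → SW at lon 166.283°, lat -24.4542°.
Cell spans 0.00833333° lon × 0.00416667° lat.
south -24.45417, north -24.45000.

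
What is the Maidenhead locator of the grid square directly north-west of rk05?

QK96

Longitude square 0; −1 → -1, wraps to 9, carry into field.
Longitude field R = 17; −1 → 16 = Q.
Latitude square 5; +1 → 6.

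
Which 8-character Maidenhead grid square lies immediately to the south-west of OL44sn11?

OL44sn00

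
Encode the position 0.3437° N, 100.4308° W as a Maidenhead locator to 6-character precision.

DJ90si

Offset from 180°W / 90°S: lon 79.5692°, lat 90.3437°.
Field: lon ⌊79.5692/20⌋ = 3 → D; lat ⌊90.3437/10⌋ = 9 → J.
Square: lon ⌊19.5692/2⌋ = 9; lat ⌊0.3437/1⌋ = 0.
Subsquare: lon ⌊1.5692/0.0833333⌋ = 18 → s; lat ⌊0.3437/0.0416667⌋ = 8 → i.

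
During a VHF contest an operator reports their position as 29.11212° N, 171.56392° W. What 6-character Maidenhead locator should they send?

AL49fc

Add 180° to longitude and 90° to latitude: 8.4361, 119.1121.
Field (20°×10°, letters A–R): lon ⌊8.4361/20⌋ = 0 → A; lat ⌊119.1121/10⌋ = 11 → L.
Square (2°×1°, digits 0–9): lon ⌊8.4361/2⌋ = 4; lat ⌊9.1121/1⌋ = 9.
Subsquare (5′×2.5′, letters a–x): lon ⌊0.4361/0.0833333⌋ = 5 → f; lat ⌊0.1121/0.0416667⌋ = 2 → c.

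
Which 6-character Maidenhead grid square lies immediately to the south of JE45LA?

JE44lx

Latitude subsquare a = 0; −1 → -1, wraps to 23 = x, carry into square.
Latitude square 5; −1 → 4.
The longitude characters are unchanged.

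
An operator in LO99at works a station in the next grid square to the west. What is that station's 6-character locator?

Longitude subsquare a = 0; −1 → -1, wraps to 23 = x, carry into square.
Longitude square 9; −1 → 8.
The latitude characters are unchanged.

LO89xt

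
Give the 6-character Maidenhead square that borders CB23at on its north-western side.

Longitude subsquare a = 0; −1 → -1, wraps to 23 = x, carry into square.
Longitude square 2; −1 → 1.
Latitude subsquare t = 19; +1 → 20 = u.

CB13xu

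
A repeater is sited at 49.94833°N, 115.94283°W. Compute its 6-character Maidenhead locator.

Shift to the Maidenhead origin (180°W, 90°S): lon 64.0572, lat 139.9483.
Field: 64.0572/20 → 3 → D, 139.9483/10 → 13 → N; chars DN.
Square: 4.0572/2 → 2, 9.9483/1 → 9; chars 29.
Subsquare: 0.0572/0.0833333 → 0 → a, 0.9483/0.0416667 → 22 → w; chars aw.

DN29aw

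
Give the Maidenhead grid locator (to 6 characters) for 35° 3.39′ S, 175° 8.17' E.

Add 180° to longitude and 90° to latitude: 355.1362, 54.9435.
Field: 355.1362/20 → 17 → R, 54.9435/10 → 5 → F; chars RF.
Square: 15.1362/2 → 7, 4.9435/1 → 4; chars 74.
Subsquare: 1.1362/0.0833333 → 13 → n, 0.9435/0.0416667 → 22 → w; chars nw.

RF74nw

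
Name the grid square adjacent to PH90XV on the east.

QH00av

Longitude subsquare x = 23; +1 → 24, wraps to 0 = a, carry into square.
Longitude square 9; +1 → 10, wraps to 0, carry into field.
Longitude field P = 15; +1 → 16 = Q.
The latitude characters are unchanged.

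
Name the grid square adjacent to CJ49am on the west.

CJ39xm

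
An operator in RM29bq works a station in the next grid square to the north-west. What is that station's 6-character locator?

RM29ar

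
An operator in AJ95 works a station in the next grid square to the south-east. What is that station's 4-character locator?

Longitude square 9; +1 → 10, wraps to 0, carry into field.
Longitude field A = 0; +1 → 1 = B.
Latitude square 5; −1 → 4.

BJ04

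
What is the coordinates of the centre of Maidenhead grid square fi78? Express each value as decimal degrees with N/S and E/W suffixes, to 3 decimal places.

1.500° S, 65.000° W

Field F=5, I=8: +5·20° lon, +8·10° lat → SW at lon -80°, lat -10°.
Square 7, 8: +7·2° lon, +8·1° lat → SW at lon -66°, lat -2°.
Cell spans 2° lon × 1° lat. Centre is SW corner plus half of each.
latitude 1.500° S, longitude 65.000° W.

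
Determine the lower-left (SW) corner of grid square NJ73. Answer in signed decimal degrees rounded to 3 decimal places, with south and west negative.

3.000, 94.000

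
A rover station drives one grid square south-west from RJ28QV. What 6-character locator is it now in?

Longitude subsquare q = 16; −1 → 15 = p.
Latitude subsquare v = 21; −1 → 20 = u.

RJ28pu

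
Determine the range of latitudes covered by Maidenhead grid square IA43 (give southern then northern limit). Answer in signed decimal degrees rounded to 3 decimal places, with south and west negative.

-87.000, -86.000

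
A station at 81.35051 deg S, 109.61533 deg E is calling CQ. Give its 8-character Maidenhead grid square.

OA48tp35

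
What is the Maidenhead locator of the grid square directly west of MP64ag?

MP54xg

Longitude subsquare a = 0; −1 → -1, wraps to 23 = x, carry into square.
Longitude square 6; −1 → 5.
The latitude characters are unchanged.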